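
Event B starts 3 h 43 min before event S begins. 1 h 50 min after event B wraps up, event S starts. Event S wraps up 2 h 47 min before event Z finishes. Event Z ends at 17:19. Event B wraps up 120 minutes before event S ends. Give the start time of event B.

10:39

Event S ends at 17:19 − 167 min = 14:32.
Event B ends at 14:32 − 120 min = 12:32.
Event S starts at 12:32 + 110 min = 14:22.
Event B starts at 14:22 − 223 min = 10:39.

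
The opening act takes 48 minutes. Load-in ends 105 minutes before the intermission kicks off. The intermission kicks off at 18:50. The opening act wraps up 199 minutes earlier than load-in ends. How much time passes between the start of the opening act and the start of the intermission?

5 hours 52 minutes

Load-in ends at 18:50 − 105 min = 17:05.
The opening act ends at 17:05 − 199 min = 13:46.
The opening act starts at 13:46 − 48 min = 12:58.
From 12:58 to 18:50 is 5 hours 52 minutes.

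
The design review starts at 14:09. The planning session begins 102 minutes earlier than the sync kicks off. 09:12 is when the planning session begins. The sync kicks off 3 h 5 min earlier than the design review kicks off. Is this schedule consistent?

No

The sync starts at 14:09 − 185 min = 11:04.
The planning session starts at 11:04 − 102 min = 09:22.
But the planning session is also said to start at 09:12 — a 10-minute conflict.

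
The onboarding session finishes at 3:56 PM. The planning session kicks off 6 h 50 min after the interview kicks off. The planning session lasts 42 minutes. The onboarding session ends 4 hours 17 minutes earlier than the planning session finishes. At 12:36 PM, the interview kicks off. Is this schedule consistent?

No

The planning session starts at 12:36 PM + 410 min = 7:26 PM.
The planning session ends at 7:26 PM + 42 min = 8:08 PM.
The onboarding session ends at 8:08 PM − 257 min = 3:51 PM.
But the onboarding session is also said to end at 3:56 PM — a 5-minute conflict.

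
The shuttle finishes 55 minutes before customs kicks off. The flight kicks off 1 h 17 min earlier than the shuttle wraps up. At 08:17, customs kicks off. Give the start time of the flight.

06:05

The shuttle ends at 08:17 − 55 min = 07:22.
The flight starts at 07:22 − 77 min = 06:05.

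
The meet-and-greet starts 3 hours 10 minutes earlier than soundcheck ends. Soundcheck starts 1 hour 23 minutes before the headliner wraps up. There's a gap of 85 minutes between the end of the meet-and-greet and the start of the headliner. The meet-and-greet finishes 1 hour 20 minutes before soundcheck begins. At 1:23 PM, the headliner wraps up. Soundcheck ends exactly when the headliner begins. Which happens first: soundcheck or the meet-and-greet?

Soundcheck starts at 1:23 PM − 83 min = 12:00 PM.
The meet-and-greet ends at 12:00 PM − 80 min = 10:40 AM.
The headliner starts at 10:40 AM + 85 min = 12:05 PM.
So soundcheck ends at 12:05 PM.
The meet-and-greet starts at 12:05 PM − 190 min = 8:55 AM.
Soundcheck starts at 12:00 PM and the meet-and-greet starts at 8:55 AM, so the meet-and-greet is first.

the meet-and-greet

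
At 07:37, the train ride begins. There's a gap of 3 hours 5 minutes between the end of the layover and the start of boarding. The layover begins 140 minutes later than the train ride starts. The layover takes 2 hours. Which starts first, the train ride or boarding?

the train ride

The layover starts at 07:37 + 140 min = 09:57.
The layover ends at 09:57 + 120 min = 11:57.
Boarding starts at 11:57 + 185 min = 15:02.
The train ride starts at 07:37 and boarding starts at 15:02, so the train ride is first.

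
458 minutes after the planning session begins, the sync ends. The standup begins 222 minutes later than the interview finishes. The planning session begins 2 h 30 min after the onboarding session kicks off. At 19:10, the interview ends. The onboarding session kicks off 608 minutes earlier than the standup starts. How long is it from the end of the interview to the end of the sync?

The standup starts at 19:10 + 222 min = 22:52.
The onboarding session starts at 22:52 − 608 min = 12:44.
The planning session starts at 12:44 + 150 min = 15:14.
The sync ends at 15:14 + 458 min = 22:52.
From 19:10 to 22:52 is 3 h 42 min.

3 h 42 min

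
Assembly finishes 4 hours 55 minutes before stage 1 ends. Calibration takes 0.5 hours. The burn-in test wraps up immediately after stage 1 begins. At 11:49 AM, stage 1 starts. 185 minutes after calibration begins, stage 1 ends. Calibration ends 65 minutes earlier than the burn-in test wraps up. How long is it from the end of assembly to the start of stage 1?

205 minutes

The burn-in test ends at 11:49 AM.
Calibration ends at 11:49 AM − 65 min = 10:44 AM.
Calibration starts at 10:44 AM − 30 min = 10:14 AM.
Stage 1 ends at 10:14 AM + 185 min = 1:19 PM.
Assembly ends at 1:19 PM − 295 min = 8:24 AM.
From 8:24 AM to 11:49 AM is 205 minutes.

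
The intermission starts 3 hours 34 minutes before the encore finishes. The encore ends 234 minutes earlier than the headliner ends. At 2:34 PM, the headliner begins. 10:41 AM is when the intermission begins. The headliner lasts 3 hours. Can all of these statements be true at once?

The headliner ends at 2:34 PM + 180 min = 5:34 PM.
The encore ends at 5:34 PM − 234 min = 1:40 PM.
The intermission starts at 1:40 PM − 214 min = 10:06 AM.
But the intermission is also said to start at 10:41 AM — a 35-minute conflict.

No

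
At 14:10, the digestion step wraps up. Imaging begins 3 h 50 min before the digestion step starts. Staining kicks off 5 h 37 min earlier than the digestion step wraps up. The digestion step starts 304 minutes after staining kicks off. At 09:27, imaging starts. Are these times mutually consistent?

Staining starts at 14:10 − 337 min = 08:33.
The digestion step starts at 08:33 + 304 min = 13:37.
Imaging starts at 13:37 − 230 min = 09:47.
But imaging is also said to start at 09:27 — a 20-minute conflict.

No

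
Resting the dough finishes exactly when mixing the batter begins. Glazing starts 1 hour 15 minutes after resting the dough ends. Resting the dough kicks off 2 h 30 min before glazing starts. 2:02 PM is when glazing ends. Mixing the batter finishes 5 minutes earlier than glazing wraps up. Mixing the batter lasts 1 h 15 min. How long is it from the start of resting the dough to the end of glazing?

Mixing the batter ends at 2:02 PM − 5 min = 1:57 PM.
Mixing the batter starts at 1:57 PM − 75 min = 12:42 PM.
So resting the dough ends at 12:42 PM.
Glazing starts at 12:42 PM + 75 min = 1:57 PM.
Resting the dough starts at 1:57 PM − 150 min = 11:27 AM.
From 11:27 AM to 2:02 PM is 2 h 35 min.

2 h 35 min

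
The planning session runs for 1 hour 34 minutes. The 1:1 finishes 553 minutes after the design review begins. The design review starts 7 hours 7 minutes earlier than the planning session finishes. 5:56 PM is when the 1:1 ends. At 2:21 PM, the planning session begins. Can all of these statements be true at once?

The planning session ends at 2:21 PM + 94 min = 3:55 PM.
The design review starts at 3:55 PM − 427 min = 8:48 AM.
The 1:1 ends at 8:48 AM + 553 min = 6:01 PM.
But the 1:1 is also said to end at 5:56 PM — a 5-minute conflict.

No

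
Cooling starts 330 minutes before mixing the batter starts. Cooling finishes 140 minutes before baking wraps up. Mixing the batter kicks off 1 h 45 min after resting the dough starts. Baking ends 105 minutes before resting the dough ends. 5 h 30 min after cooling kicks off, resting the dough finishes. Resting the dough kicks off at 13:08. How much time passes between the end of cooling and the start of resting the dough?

Mixing the batter starts at 13:08 + 105 min = 14:53.
Cooling starts at 14:53 − 330 min = 09:23.
Resting the dough ends at 09:23 + 330 min = 14:53.
Baking ends at 14:53 − 105 min = 13:08.
Cooling ends at 13:08 − 140 min = 10:48.
From 10:48 to 13:08 is 2 h 20 min.

2 h 20 min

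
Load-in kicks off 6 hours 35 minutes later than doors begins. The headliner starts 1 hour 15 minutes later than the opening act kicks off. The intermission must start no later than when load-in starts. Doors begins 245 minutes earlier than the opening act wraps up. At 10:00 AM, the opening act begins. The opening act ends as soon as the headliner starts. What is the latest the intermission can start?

1:45 PM

The headliner starts at 10:00 AM + 75 min = 11:15 AM.
So the opening act ends at 11:15 AM.
Doors starts at 11:15 AM − 245 min = 7:10 AM.
Load-in starts at 7:10 AM + 395 min = 1:45 PM.
The intermission is bounded by load-in, so the latest it can start is 1:45 PM.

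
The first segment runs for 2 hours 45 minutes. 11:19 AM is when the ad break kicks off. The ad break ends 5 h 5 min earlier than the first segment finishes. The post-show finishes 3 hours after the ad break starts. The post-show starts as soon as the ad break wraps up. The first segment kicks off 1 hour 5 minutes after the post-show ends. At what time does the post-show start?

The post-show ends at 11:19 AM + 180 min = 2:19 PM.
The first segment starts at 2:19 PM + 65 min = 3:24 PM.
The first segment ends at 3:24 PM + 165 min = 6:09 PM.
The ad break ends at 6:09 PM − 305 min = 1:04 PM.
So the post-show starts at 1:04 PM.

1:04 PM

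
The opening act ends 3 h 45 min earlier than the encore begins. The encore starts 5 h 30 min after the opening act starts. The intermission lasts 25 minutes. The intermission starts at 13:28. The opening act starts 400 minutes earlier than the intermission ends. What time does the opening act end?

08:58

The intermission ends at 13:28 + 25 min = 13:53.
The opening act starts at 13:53 − 400 min = 07:13.
The encore starts at 07:13 + 330 min = 12:43.
The opening act ends at 12:43 − 225 min = 08:58.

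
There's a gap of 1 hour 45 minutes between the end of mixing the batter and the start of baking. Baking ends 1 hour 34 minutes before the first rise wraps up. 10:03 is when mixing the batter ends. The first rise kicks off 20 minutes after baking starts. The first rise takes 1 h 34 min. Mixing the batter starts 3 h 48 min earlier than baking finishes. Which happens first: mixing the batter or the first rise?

mixing the batter

Baking starts at 10:03 + 105 min = 11:48.
The first rise starts at 11:48 + 20 min = 12:08.
The first rise ends at 12:08 + 94 min = 13:42.
Baking ends at 13:42 − 94 min = 12:08.
Mixing the batter starts at 12:08 − 228 min = 08:20.
Mixing the batter starts at 08:20 and the first rise starts at 12:08, so mixing the batter is first.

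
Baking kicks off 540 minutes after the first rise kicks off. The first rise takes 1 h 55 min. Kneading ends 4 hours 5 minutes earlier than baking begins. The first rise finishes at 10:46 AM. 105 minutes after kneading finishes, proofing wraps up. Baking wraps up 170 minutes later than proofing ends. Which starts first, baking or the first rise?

The first rise starts at 10:46 AM − 115 min = 8:51 AM.
Baking starts at 8:51 AM + 540 min = 5:51 PM.
Baking starts at 5:51 PM and the first rise starts at 8:51 AM, so the first rise is first.

the first rise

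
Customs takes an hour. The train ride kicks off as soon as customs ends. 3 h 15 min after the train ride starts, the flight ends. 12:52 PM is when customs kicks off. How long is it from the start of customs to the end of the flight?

Customs ends at 12:52 PM + 60 min = 1:52 PM.
So the train ride starts at 1:52 PM.
The flight ends at 1:52 PM + 195 min = 5:07 PM.
From 12:52 PM to 5:07 PM is 4 hours 15 minutes.

4 hours 15 minutes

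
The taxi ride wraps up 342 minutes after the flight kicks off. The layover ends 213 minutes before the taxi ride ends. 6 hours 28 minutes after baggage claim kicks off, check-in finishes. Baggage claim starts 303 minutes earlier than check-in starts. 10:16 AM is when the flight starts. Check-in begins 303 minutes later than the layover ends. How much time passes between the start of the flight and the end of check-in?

517 minutes

The taxi ride ends at 10:16 AM + 342 min = 3:58 PM.
The layover ends at 3:58 PM − 213 min = 12:25 PM.
Check-in starts at 12:25 PM + 303 min = 5:28 PM.
Baggage claim starts at 5:28 PM − 303 min = 12:25 PM.
Check-in ends at 12:25 PM + 388 min = 6:53 PM.
From 10:16 AM to 6:53 PM is 517 minutes.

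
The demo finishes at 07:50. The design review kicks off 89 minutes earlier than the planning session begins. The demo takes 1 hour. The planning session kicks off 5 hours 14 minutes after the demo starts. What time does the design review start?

10:35

The demo starts at 07:50 − 60 min = 06:50.
The planning session starts at 06:50 + 314 min = 12:04.
The design review starts at 12:04 − 89 min = 10:35.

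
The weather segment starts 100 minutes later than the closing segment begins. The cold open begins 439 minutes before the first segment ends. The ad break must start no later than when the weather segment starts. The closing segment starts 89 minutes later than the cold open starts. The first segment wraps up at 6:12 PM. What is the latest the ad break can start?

The cold open starts at 6:12 PM − 439 min = 10:53 AM.
The closing segment starts at 10:53 AM + 89 min = 12:22 PM.
The weather segment starts at 12:22 PM + 100 min = 2:02 PM.
The ad break is bounded by the weather segment, so the latest it can start is 2:02 PM.

2:02 PM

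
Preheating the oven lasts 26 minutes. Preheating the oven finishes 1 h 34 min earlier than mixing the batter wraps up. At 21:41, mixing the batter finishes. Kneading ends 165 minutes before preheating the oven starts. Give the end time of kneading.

16:56

Preheating the oven ends at 21:41 − 94 min = 20:07.
Preheating the oven starts at 20:07 − 26 min = 19:41.
Kneading ends at 19:41 − 165 min = 16:56.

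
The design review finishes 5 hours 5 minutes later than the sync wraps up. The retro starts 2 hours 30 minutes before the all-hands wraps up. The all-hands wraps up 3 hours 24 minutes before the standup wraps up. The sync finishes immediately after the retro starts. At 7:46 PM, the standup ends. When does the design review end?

6:57 PM

The all-hands ends at 7:46 PM − 204 min = 4:22 PM.
The retro starts at 4:22 PM − 150 min = 1:52 PM.
So the sync ends at 1:52 PM.
The design review ends at 1:52 PM + 305 min = 6:57 PM.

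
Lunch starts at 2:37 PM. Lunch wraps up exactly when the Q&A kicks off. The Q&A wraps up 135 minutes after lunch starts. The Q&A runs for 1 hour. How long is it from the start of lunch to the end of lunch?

1 hour 15 minutes

The Q&A ends at 2:37 PM + 135 min = 4:52 PM.
The Q&A starts at 4:52 PM − 60 min = 3:52 PM.
So lunch ends at 3:52 PM.
From 2:37 PM to 3:52 PM is 1 hour 15 minutes.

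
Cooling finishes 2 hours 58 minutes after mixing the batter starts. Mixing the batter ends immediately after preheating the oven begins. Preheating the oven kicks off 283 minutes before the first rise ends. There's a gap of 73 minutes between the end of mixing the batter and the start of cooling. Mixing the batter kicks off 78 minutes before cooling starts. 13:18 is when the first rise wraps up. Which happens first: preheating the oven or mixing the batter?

Preheating the oven starts at 13:18 − 283 min = 08:35.
So mixing the batter ends at 08:35.
Cooling starts at 08:35 + 73 min = 09:48.
Mixing the batter starts at 09:48 − 78 min = 08:30.
Preheating the oven starts at 08:35 and mixing the batter starts at 08:30, so mixing the batter is first.

mixing the batter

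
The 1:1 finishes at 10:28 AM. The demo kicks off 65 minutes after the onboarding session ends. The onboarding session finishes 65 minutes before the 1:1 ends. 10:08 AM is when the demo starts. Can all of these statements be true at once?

The onboarding session ends at 10:28 AM − 65 min = 9:23 AM.
The demo starts at 9:23 AM + 65 min = 10:28 AM.
But the demo is also said to start at 10:08 AM — a 20-minute conflict.

No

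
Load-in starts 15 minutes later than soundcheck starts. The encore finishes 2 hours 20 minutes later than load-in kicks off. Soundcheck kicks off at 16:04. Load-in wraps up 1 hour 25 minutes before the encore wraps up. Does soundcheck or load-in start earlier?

Load-in starts at 16:04 + 15 min = 16:19.
Soundcheck starts at 16:04 and load-in starts at 16:19, so soundcheck is first.

soundcheck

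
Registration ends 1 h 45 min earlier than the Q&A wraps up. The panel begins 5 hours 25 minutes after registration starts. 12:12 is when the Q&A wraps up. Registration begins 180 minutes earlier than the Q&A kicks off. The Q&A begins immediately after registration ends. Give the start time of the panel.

12:52

Registration ends at 12:12 − 105 min = 10:27.
So the Q&A starts at 10:27.
Registration starts at 10:27 − 180 min = 07:27.
The panel starts at 07:27 + 325 min = 12:52.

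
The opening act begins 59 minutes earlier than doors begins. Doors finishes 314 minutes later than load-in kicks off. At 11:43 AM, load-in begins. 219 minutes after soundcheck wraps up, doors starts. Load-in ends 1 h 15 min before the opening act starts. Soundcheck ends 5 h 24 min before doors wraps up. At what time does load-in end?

12:58 PM

Doors ends at 11:43 AM + 314 min = 4:57 PM.
Soundcheck ends at 4:57 PM − 324 min = 11:33 AM.
Doors starts at 11:33 AM + 219 min = 3:12 PM.
The opening act starts at 3:12 PM − 59 min = 2:13 PM.
Load-in ends at 2:13 PM − 75 min = 12:58 PM.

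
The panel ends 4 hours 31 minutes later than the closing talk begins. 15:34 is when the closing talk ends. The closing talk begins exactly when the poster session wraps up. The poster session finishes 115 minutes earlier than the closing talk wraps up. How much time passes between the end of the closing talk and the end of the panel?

156 minutes

The poster session ends at 15:34 − 115 min = 13:39.
So the closing talk starts at 13:39.
The panel ends at 13:39 + 271 min = 18:10.
From 15:34 to 18:10 is 156 minutes.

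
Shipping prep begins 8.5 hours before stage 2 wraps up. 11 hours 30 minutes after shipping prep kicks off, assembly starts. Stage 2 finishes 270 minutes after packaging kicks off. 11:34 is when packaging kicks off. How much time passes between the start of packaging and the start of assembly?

Stage 2 ends at 11:34 + 270 min = 16:04.
Shipping prep starts at 16:04 − 510 min = 07:34.
Assembly starts at 07:34 + 690 min = 19:04.
From 11:34 to 19:04 is 7.5 hours.

7.5 hours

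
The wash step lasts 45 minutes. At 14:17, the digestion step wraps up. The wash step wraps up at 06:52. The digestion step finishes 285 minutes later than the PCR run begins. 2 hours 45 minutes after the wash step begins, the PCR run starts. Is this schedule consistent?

No

The wash step starts at 06:52 − 45 min = 06:07.
The PCR run starts at 06:07 + 165 min = 08:52.
The digestion step ends at 08:52 + 285 min = 13:37.
But the digestion step is also said to end at 14:17 — a 40-minute conflict.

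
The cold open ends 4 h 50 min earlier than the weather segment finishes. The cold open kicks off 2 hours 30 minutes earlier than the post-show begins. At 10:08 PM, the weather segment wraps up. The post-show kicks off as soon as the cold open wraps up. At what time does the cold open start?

The cold open ends at 10:08 PM − 290 min = 5:18 PM.
So the post-show starts at 5:18 PM.
The cold open starts at 5:18 PM − 150 min = 2:48 PM.

2:48 PM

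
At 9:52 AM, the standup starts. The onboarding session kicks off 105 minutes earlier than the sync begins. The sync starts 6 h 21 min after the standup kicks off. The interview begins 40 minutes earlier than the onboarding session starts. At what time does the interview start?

1:48 PM

The sync starts at 9:52 AM + 381 min = 4:13 PM.
The onboarding session starts at 4:13 PM − 105 min = 2:28 PM.
The interview starts at 2:28 PM − 40 min = 1:48 PM.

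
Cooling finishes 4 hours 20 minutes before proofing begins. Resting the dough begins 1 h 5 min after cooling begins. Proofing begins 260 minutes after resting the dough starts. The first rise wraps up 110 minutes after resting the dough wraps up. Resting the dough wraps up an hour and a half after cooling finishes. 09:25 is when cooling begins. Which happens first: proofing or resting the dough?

Resting the dough starts at 09:25 + 65 min = 10:30.
Proofing starts at 10:30 + 260 min = 14:50.
Proofing starts at 14:50 and resting the dough starts at 10:30, so resting the dough is first.

resting the dough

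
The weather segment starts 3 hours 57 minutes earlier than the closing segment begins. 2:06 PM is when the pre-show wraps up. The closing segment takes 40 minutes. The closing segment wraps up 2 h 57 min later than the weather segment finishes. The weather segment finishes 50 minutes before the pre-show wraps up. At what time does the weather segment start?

11:36 AM

The weather segment ends at 2:06 PM − 50 min = 1:16 PM.
The closing segment ends at 1:16 PM + 177 min = 4:13 PM.
The closing segment starts at 4:13 PM − 40 min = 3:33 PM.
The weather segment starts at 3:33 PM − 237 min = 11:36 AM.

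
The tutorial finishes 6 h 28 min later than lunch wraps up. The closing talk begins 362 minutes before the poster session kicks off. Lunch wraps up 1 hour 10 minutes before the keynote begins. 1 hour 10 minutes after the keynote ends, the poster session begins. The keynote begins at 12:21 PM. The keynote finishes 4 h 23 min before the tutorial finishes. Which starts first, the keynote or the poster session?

the keynote

Lunch ends at 12:21 PM − 70 min = 11:11 AM.
The tutorial ends at 11:11 AM + 388 min = 5:39 PM.
The keynote ends at 5:39 PM − 263 min = 1:16 PM.
The poster session starts at 1:16 PM + 70 min = 2:26 PM.
The keynote starts at 12:21 PM and the poster session starts at 2:26 PM, so the keynote is first.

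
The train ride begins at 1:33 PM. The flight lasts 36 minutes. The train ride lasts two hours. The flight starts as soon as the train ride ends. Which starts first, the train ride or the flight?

The train ride ends at 1:33 PM + 120 min = 3:33 PM.
So the flight starts at 3:33 PM.
The train ride starts at 1:33 PM and the flight starts at 3:33 PM, so the train ride is first.

the train ride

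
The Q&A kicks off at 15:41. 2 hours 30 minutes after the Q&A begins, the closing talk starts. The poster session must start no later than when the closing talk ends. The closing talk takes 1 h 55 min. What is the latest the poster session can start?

20:06

The closing talk starts at 15:41 + 150 min = 18:11.
The closing talk ends at 18:11 + 115 min = 20:06.
The poster session is bounded by the closing talk, so the latest it can start is 20:06.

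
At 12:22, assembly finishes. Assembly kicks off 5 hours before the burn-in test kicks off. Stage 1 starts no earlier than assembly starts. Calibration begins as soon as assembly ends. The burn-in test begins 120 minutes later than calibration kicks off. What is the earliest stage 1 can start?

Calibration starts at 12:22.
The burn-in test starts at 12:22 + 120 min = 14:22.
Assembly starts at 14:22 − 300 min = 09:22.
Stage 1 is bounded by assembly, so the earliest it can start is 09:22.

09:22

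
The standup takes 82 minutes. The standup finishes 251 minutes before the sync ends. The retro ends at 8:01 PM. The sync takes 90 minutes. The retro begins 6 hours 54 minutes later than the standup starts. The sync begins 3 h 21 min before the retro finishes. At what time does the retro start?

The sync starts at 8:01 PM − 201 min = 4:40 PM.
The sync ends at 4:40 PM + 90 min = 6:10 PM.
The standup ends at 6:10 PM − 251 min = 1:59 PM.
The standup starts at 1:59 PM − 82 min = 12:37 PM.
The retro starts at 12:37 PM + 414 min = 7:31 PM.

7:31 PM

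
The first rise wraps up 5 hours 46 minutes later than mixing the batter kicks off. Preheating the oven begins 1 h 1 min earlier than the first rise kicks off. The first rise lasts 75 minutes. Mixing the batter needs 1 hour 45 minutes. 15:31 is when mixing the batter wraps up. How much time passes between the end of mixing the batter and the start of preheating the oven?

Mixing the batter starts at 15:31 − 105 min = 13:46.
The first rise ends at 13:46 + 346 min = 19:32.
The first rise starts at 19:32 − 75 min = 18:17.
Preheating the oven starts at 18:17 − 61 min = 17:16.
From 15:31 to 17:16 is 105 minutes.

105 minutes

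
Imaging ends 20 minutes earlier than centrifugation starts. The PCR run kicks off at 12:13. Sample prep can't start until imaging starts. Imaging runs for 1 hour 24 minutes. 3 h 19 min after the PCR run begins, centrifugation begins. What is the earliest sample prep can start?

13:48

Centrifugation starts at 12:13 + 199 min = 15:32.
Imaging ends at 15:32 − 20 min = 15:12.
Imaging starts at 15:12 − 84 min = 13:48.
Sample prep is bounded by imaging, so the earliest it can start is 13:48.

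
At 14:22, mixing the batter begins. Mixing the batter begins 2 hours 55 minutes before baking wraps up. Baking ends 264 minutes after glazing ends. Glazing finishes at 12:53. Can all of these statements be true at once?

Baking ends at 12:53 + 264 min = 17:17.
Mixing the batter starts at 17:17 − 175 min = 14:22.
That matches the stated 14:22, so the schedule is consistent.

Yes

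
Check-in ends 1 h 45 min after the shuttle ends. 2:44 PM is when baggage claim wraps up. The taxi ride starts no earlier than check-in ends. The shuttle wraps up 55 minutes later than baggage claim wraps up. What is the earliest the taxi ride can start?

5:24 PM

The shuttle ends at 2:44 PM + 55 min = 3:39 PM.
Check-in ends at 3:39 PM + 105 min = 5:24 PM.
The taxi ride is bounded by check-in, so the earliest it can start is 5:24 PM.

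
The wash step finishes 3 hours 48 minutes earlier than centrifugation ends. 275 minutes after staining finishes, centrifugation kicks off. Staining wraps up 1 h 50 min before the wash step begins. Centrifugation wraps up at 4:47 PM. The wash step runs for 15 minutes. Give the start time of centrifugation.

3:29 PM

The wash step ends at 4:47 PM − 228 min = 12:59 PM.
The wash step starts at 12:59 PM − 15 min = 12:44 PM.
Staining ends at 12:44 PM − 110 min = 10:54 AM.
Centrifugation starts at 10:54 AM + 275 min = 3:29 PM.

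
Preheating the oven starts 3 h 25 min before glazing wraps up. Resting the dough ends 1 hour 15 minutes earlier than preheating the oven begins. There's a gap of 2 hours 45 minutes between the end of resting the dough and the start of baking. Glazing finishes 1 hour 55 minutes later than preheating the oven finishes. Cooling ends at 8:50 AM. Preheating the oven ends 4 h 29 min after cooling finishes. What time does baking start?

Preheating the oven ends at 8:50 AM + 269 min = 1:19 PM.
Glazing ends at 1:19 PM + 115 min = 3:14 PM.
Preheating the oven starts at 3:14 PM − 205 min = 11:49 AM.
Resting the dough ends at 11:49 AM − 75 min = 10:34 AM.
Baking starts at 10:34 AM + 165 min = 1:19 PM.

1:19 PM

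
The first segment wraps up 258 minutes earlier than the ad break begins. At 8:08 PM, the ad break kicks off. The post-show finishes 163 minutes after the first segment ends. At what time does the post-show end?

The first segment ends at 8:08 PM − 258 min = 3:50 PM.
The post-show ends at 3:50 PM + 163 min = 6:33 PM.

6:33 PM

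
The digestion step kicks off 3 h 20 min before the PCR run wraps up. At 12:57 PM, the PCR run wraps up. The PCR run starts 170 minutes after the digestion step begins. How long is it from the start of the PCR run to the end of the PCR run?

0.5 hours

The digestion step starts at 12:57 PM − 200 min = 9:37 AM.
The PCR run starts at 9:37 AM + 170 min = 12:27 PM.
From 12:27 PM to 12:57 PM is 0.5 hours.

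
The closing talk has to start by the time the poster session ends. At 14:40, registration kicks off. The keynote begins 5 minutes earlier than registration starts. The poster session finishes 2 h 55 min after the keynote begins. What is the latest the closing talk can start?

17:30

The keynote starts at 14:40 − 5 min = 14:35.
The poster session ends at 14:35 + 175 min = 17:30.
The closing talk is bounded by the poster session, so the latest it can start is 17:30.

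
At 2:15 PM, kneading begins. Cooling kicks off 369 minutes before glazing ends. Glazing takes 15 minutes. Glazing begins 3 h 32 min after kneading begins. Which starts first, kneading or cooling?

cooling

Glazing starts at 2:15 PM + 212 min = 5:47 PM.
Glazing ends at 5:47 PM + 15 min = 6:02 PM.
Cooling starts at 6:02 PM − 369 min = 11:53 AM.
Kneading starts at 2:15 PM and cooling starts at 11:53 AM, so cooling is first.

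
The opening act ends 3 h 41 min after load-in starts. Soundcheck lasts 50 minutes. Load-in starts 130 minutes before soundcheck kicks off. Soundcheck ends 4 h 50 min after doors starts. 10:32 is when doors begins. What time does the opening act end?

Soundcheck ends at 10:32 + 290 min = 15:22.
Soundcheck starts at 15:22 − 50 min = 14:32.
Load-in starts at 14:32 − 130 min = 12:22.
The opening act ends at 12:22 + 221 min = 16:03.

16:03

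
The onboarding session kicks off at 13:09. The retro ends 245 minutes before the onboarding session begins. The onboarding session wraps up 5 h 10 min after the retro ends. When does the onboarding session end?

The retro ends at 13:09 − 245 min = 09:04.
The onboarding session ends at 09:04 + 310 min = 14:14.

14:14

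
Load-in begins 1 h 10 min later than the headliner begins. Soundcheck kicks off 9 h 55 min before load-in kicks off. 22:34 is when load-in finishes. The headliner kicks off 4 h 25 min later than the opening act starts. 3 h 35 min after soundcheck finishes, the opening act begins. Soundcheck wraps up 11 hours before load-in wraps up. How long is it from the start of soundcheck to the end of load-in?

11 h 45 min

Soundcheck ends at 22:34 − 660 min = 11:34.
The opening act starts at 11:34 + 215 min = 15:09.
The headliner starts at 15:09 + 265 min = 19:34.
Load-in starts at 19:34 + 70 min = 20:44.
Soundcheck starts at 20:44 − 595 min = 10:49.
From 10:49 to 22:34 is 11 h 45 min.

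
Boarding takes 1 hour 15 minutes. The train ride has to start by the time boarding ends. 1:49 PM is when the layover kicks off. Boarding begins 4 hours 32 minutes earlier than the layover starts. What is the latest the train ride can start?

Boarding starts at 1:49 PM − 272 min = 9:17 AM.
Boarding ends at 9:17 AM + 75 min = 10:32 AM.
The train ride is bounded by boarding, so the latest it can start is 10:32 AM.

10:32 AM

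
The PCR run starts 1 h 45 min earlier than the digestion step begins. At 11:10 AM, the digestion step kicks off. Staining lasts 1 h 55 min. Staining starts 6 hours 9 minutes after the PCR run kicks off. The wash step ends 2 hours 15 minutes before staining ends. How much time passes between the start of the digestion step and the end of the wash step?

The PCR run starts at 11:10 AM − 105 min = 9:25 AM.
Staining starts at 9:25 AM + 369 min = 3:34 PM.
Staining ends at 3:34 PM + 115 min = 5:29 PM.
The wash step ends at 5:29 PM − 135 min = 3:14 PM.
From 11:10 AM to 3:14 PM is 4 h 4 min.

4 h 4 min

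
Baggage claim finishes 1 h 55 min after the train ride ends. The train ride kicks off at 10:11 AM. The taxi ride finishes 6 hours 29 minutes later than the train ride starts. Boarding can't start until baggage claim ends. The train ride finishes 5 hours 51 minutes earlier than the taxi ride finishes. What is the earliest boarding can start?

12:44 PM

The taxi ride ends at 10:11 AM + 389 min = 4:40 PM.
The train ride ends at 4:40 PM − 351 min = 10:49 AM.
Baggage claim ends at 10:49 AM + 115 min = 12:44 PM.
Boarding is bounded by baggage claim, so the earliest it can start is 12:44 PM.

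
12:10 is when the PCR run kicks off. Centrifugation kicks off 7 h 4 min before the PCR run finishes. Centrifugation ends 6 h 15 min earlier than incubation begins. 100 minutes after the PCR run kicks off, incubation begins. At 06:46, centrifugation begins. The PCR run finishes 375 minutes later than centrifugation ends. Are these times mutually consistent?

Incubation starts at 12:10 + 100 min = 13:50.
Centrifugation ends at 13:50 − 375 min = 07:35.
The PCR run ends at 07:35 + 375 min = 13:50.
Centrifugation starts at 13:50 − 424 min = 06:46.
That matches the stated 06:46, so the schedule is consistent.

Yes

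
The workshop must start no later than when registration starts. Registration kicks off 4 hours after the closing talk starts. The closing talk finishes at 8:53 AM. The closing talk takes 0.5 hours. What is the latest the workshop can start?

12:23 PM

The closing talk starts at 8:53 AM − 30 min = 8:23 AM.
Registration starts at 8:23 AM + 240 min = 12:23 PM.
The workshop is bounded by registration, so the latest it can start is 12:23 PM.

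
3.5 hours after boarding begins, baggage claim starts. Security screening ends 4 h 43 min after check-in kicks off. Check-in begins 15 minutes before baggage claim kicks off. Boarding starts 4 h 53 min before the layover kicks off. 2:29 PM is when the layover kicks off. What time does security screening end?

Boarding starts at 2:29 PM − 293 min = 9:36 AM.
Baggage claim starts at 9:36 AM + 210 min = 1:06 PM.
Check-in starts at 1:06 PM − 15 min = 12:51 PM.
Security screening ends at 12:51 PM + 283 min = 5:34 PM.

5:34 PM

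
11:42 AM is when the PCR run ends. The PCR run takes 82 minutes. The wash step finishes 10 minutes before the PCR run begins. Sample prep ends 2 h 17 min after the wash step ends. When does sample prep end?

12:27 PM

The PCR run starts at 11:42 AM − 82 min = 10:20 AM.
The wash step ends at 10:20 AM − 10 min = 10:10 AM.
Sample prep ends at 10:10 AM + 137 min = 12:27 PM.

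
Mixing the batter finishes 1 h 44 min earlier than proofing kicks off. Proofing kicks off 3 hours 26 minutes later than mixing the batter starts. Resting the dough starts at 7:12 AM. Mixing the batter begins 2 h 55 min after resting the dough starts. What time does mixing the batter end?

11:49 AM

Mixing the batter starts at 7:12 AM + 175 min = 10:07 AM.
Proofing starts at 10:07 AM + 206 min = 1:33 PM.
Mixing the batter ends at 1:33 PM − 104 min = 11:49 AM.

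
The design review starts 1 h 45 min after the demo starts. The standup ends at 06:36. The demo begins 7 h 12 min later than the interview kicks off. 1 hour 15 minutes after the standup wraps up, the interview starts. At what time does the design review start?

The interview starts at 06:36 + 75 min = 07:51.
The demo starts at 07:51 + 432 min = 15:03.
The design review starts at 15:03 + 105 min = 16:48.

16:48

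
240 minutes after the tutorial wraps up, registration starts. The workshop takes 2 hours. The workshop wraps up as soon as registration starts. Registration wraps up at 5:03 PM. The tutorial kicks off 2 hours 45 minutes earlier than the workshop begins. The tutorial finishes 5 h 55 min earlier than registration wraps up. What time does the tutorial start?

10:23 AM

The tutorial ends at 5:03 PM − 355 min = 11:08 AM.
Registration starts at 11:08 AM + 240 min = 3:08 PM.
So the workshop ends at 3:08 PM.
The workshop starts at 3:08 PM − 120 min = 1:08 PM.
The tutorial starts at 1:08 PM − 165 min = 10:23 AM.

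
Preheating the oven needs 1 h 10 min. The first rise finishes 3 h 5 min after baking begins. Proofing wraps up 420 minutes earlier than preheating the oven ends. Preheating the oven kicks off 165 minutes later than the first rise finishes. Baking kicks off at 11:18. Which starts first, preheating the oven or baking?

baking

The first rise ends at 11:18 + 185 min = 14:23.
Preheating the oven starts at 14:23 + 165 min = 17:08.
Preheating the oven starts at 17:08 and baking starts at 11:18, so baking is first.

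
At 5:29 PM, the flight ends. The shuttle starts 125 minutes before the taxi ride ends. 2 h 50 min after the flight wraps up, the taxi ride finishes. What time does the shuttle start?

6:14 PM

The taxi ride ends at 5:29 PM + 170 min = 8:19 PM.
The shuttle starts at 8:19 PM − 125 min = 6:14 PM.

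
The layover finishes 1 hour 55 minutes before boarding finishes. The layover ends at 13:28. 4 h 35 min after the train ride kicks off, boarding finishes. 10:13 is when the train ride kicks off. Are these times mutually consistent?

No

Boarding ends at 10:13 + 275 min = 14:48.
The layover ends at 14:48 − 115 min = 12:53.
But the layover is also said to end at 13:28 — a 35-minute conflict.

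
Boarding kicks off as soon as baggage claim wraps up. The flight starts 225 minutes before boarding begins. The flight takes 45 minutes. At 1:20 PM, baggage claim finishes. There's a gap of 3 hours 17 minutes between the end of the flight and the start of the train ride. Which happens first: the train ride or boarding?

boarding

Boarding starts at 1:20 PM.
The flight starts at 1:20 PM − 225 min = 9:35 AM.
The flight ends at 9:35 AM + 45 min = 10:20 AM.
The train ride starts at 10:20 AM + 197 min = 1:37 PM.
The train ride starts at 1:37 PM and boarding starts at 1:20 PM, so boarding is first.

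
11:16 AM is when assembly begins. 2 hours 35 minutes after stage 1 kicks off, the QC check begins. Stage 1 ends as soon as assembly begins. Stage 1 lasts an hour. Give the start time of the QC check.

12:51 PM

Stage 1 ends at 11:16 AM.
Stage 1 starts at 11:16 AM − 60 min = 10:16 AM.
The QC check starts at 10:16 AM + 155 min = 12:51 PM.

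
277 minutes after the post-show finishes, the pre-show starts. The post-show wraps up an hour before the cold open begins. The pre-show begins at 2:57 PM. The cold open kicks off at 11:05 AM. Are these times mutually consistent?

The post-show ends at 11:05 AM − 60 min = 10:05 AM.
The pre-show starts at 10:05 AM + 277 min = 2:42 PM.
But the pre-show is also said to start at 2:57 PM — a 15-minute conflict.

No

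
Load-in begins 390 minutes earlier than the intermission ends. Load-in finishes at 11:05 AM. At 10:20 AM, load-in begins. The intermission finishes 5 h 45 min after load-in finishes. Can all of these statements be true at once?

Yes

The intermission ends at 11:05 AM + 345 min = 4:50 PM.
Load-in starts at 4:50 PM − 390 min = 10:20 AM.
That matches the stated 10:20 AM, so the schedule is consistent.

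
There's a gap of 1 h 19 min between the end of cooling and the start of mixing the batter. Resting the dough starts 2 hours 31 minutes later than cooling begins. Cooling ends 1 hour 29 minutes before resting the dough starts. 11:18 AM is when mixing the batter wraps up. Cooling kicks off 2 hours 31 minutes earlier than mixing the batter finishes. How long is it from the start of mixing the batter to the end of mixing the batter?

10 minutes

Cooling starts at 11:18 AM − 151 min = 8:47 AM.
Resting the dough starts at 8:47 AM + 151 min = 11:18 AM.
Cooling ends at 11:18 AM − 89 min = 9:49 AM.
Mixing the batter starts at 9:49 AM + 79 min = 11:08 AM.
From 11:08 AM to 11:18 AM is 10 minutes.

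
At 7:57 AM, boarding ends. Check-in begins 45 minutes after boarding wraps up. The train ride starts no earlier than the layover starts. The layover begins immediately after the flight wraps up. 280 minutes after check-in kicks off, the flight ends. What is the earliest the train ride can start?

Check-in starts at 7:57 AM + 45 min = 8:42 AM.
The flight ends at 8:42 AM + 280 min = 1:22 PM.
So the layover starts at 1:22 PM.
The train ride is bounded by the layover, so the earliest it can start is 1:22 PM.

1:22 PM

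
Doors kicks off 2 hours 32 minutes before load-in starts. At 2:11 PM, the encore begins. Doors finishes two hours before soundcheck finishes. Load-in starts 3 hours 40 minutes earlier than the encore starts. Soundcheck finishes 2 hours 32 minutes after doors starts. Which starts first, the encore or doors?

Load-in starts at 2:11 PM − 220 min = 10:31 AM.
Doors starts at 10:31 AM − 152 min = 7:59 AM.
The encore starts at 2:11 PM and doors starts at 7:59 AM, so doors is first.

doors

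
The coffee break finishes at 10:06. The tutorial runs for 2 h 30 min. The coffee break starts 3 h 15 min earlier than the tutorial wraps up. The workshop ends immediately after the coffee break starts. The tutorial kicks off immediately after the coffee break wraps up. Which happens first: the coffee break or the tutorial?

the coffee break

The tutorial starts at 10:06.
The tutorial ends at 10:06 + 150 min = 12:36.
The coffee break starts at 12:36 − 195 min = 09:21.
The coffee break starts at 09:21 and the tutorial starts at 10:06, so the coffee break is first.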